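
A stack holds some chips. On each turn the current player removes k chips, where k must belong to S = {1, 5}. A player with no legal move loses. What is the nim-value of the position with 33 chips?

1

G(0) = 0
G(1) = mex{0} = 1
G(2) = mex{1} = 0
G(3) = mex{0} = 1
G(4) = mex{1} = 0
G(5) = mex{0,0} = 1
G(6) = mex{1,1} = 0
G(7) = mex{0,0} = 1
G(8) = mex{1,1} = 0
G(9) = mex{0,0} = 1
G(10) = mex{1,1} = 0
G(11) = mex{0,0} = 1
G(12) = mex{1,1} = 0
G(13) = mex{0,0} = 1
G(14) = mex{1,1} = 0
G(15) = mex{0,0} = 1
G(16) = mex{1,1} = 0
G(17) = mex{0,0} = 1
G(18) = mex{1,1} = 0
G(19) = mex{0,0} = 1
G(20) = mex{1,1} = 0
G(21) = mex{0,0} = 1
G(22) = mex{1,1} = 0
G(23) = mex{0,0} = 1
G(24) = mex{1,1} = 0
G(25) = mex{0,0} = 1
G(26) = mex{1,1} = 0
G(27) = mex{0,0} = 1
G(28) = mex{1,1} = 0
G(29) = mex{0,0} = 1
G(30) = mex{1,1} = 0
G(31) = mex{0,0} = 1
G(32) = mex{1,1} = 0
G(33) = mex{0,0} = 1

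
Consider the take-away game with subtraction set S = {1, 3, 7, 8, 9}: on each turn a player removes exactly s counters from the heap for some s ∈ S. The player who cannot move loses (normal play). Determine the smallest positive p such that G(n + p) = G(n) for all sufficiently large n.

16

G(0) = 0
G(1) = mex{0} = 1
G(2) = mex{1} = 0
G(3) = mex{0,0} = 1
G(4) = mex{1,1} = 0
G(5) = mex{0,0} = 1
G(6) = mex{1,1} = 0
G(7) = mex{0,0,0} = 1
G(8) = mex{1,1,1,0} = 2
G(9) = mex{2,0,0,1,0} = 3
G(10) = mex{3,1,1,0,1} = 2
G(11) = mex{2,2,0,1,0} = 3
G(12) = mex{3,3,1,0,1} = 2
G(13) = mex{2,2,0,1,0} = 3
G(14) = mex{3,3,1,0,1} = 2
G(15) = mex{2,2,2,1,0} = 3
G(16) = mex{3,3,3,2,1} = 0
G(17) = mex{0,2,2,3,2} = 1
G(18) = mex{1,3,3,2,3} = 0
G(19) = mex{0,0,2,3,2} = 1
G(20) = mex{1,1,3,2,3} = 0
G(21) = mex{0,0,2,3,2} = 1
G(22) = mex{1,1,3,2,3} = 0
G(23) = mex{0,0,0,3,2} = 1
G(24) = mex{1,1,1,0,3} = 2
G(25) = mex{2,0,0,1,0} = 3
G(26) = mex{3,1,1,0,1} = 2
G(27) = mex{2,2,0,1,0} = 3
G(28) = mex{3,3,1,0,1} = 2
G(29) = mex{2,2,0,1,0} = 3
G(30) = mex{3,3,1,0,1} = 2
G(31) = mex{2,2,2,1,0} = 3
G(32) = mex{3,3,3,2,1} = 0
G(33) = mex{0,2,2,3,2} = 1
G(n+16) = G(n) holds for n = 0,…,8 (a full window of length max(S) = 9), so the sequence is purely periodic with period 16.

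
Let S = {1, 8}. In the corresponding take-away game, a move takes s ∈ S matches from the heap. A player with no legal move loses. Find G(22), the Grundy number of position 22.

0

G(0) = 0
G(1) = mex{0} = 1
G(2) = mex{1} = 0
G(3) = mex{0} = 1
G(4) = mex{1} = 0
G(5) = mex{0} = 1
G(6) = mex{1} = 0
G(7) = mex{0} = 1
G(8) = mex{1,0} = 2
G(9) = mex{2,1} = 0
G(10) = mex{0,0} = 1
G(11) = mex{1,1} = 0
G(12) = mex{0,0} = 1
G(13) = mex{1,1} = 0
G(14) = mex{0,0} = 1
G(15) = mex{1,1} = 0
G(16) = mex{0,2} = 1
G(17) = mex{1,0} = 2
G(18) = mex{2,1} = 0
G(19) = mex{0,0} = 1
G(20) = mex{1,1} = 0
G(21) = mex{0,0} = 1
G(22) = mex{1,1} = 0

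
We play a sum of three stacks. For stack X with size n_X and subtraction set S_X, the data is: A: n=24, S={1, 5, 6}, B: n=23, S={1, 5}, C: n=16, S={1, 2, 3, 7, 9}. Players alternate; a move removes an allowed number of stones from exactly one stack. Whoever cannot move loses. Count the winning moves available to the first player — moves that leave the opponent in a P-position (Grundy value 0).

5

Stack A, S = {1, 5, 6}:
n :  0  1  2  3  4  5  6  7  8  9 10 11 12 13 14 15 16 17 18 19 20 21 22 23 24
G :  0  1  0  1  0  1  2  3  2  3  2  0  1  0  1  0  1  2  3  2  3  2  0  1  0
G_A(24) = 0.
Stack B, S = {1, 5}:
n :  0  1  2  3  4  5  6  7  8  9 10 11 12 13 14 15 16 17 18 19 20 21 22 23
G :  0  1  0  1  0  1  0  1  0  1  0  1  0  1  0  1  0  1  0  1  0  1  0  1
G_B(23) = 1.
Stack C, S = {1, 2, 3, 7, 9}:
n :  0  1  2  3  4  5  6  7  8  9 10 11 12 13 14 15 16
G :  0  1  2  3  0  1  2  3  0  1  2  3  0  1  2  3  0
G_C(16) = 0.
Combined Grundy value = 0 ⊕ 1 ⊕ 0 = 1.
A winning move leaves total XOR = 0, i.e. changes one component's Grundy value g to g ⊕ X where X is the current total.
Stack A: need g' = 0⊕1 = 1. Options: 24−1→G=1, 24−5→G=2, 24−6→G=3. Hits: 1.
Stack B: need g' = 1⊕1 = 0. Options: 23−1→G=0, 23−5→G=0. Hits: 2.
Stack C: need g' = 0⊕1 = 1. Options: 16−1→G=3, 16−2→G=2, 16−3→G=1, 16−7→G=1, 16−9→G=3. Hits: 2.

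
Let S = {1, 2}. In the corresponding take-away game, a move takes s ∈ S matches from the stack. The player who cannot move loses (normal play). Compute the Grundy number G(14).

2

n :  0  1  2  3  4  5  6  7  8  9 10 11 12 13 14
G :  0  1  2  0  1  2  0  1  2  0  1  2  0  1  2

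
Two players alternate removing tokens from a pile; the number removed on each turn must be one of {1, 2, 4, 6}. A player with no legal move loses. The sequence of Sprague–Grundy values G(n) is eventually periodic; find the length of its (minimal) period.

8

G(0) = 0
G(1) = mex{0} = 1
G(2) = mex{1,0} = 2
G(3) = mex{2,1} = 0
G(4) = mex{0,2,0} = 1
G(5) = mex{1,0,1} = 2
G(6) = mex{2,1,2,0} = 3
G(7) = mex{3,2,0,1} = 4
G(8) = mex{4,3,1,2} = 0
G(9) = mex{0,4,2,0} = 1
G(10) = mex{1,0,3,1} = 2
G(11) = mex{2,1,4,2} = 0
G(12) = mex{0,2,0,3} = 1
G(13) = mex{1,0,1,4} = 2
G(14) = mex{2,1,2,0} = 3
G(15) = mex{3,2,0,1} = 4
G(16) = mex{4,3,1,2} = 0
G(17) = mex{0,4,2,0} = 1
G(n+8) = G(n) holds for n = 0,…,5 (a full window of length max(S) = 6), so the sequence is purely periodic with period 8.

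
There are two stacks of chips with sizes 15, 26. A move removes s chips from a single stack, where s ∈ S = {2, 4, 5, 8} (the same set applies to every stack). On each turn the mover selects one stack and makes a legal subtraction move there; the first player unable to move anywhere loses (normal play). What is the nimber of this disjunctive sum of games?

All stacks use S = {2, 4, 5, 8}:
n :  0  1  2  3  4  5  6  7  8  9 10 11 12 13 14 15 16 17 18 19 20 21 22 23 24 25 26
G :  0  0  1  1  2  2  3  0  4  1  0  2  1  0  2  1  0  2  1  0  2  1  0  2  1  0  2
Stack A: G(15) = 1.
Stack B: G(26) = 2.
Combined Grundy value = 1 ⊕ 2 = 3.

3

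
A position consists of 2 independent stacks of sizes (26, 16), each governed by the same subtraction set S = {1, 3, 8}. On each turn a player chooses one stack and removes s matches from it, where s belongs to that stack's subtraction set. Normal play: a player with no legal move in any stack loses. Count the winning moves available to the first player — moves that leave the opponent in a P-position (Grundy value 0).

All stacks use S = {1, 3, 8}:
G(0) = 0
G(1) = mex{0} = 1
G(2) = mex{1} = 0
G(3) = mex{0,0} = 1
G(4) = mex{1,1} = 0
G(5) = mex{0,0} = 1
G(6) = mex{1,1} = 0
G(7) = mex{0,0} = 1
G(8) = mex{1,1,0} = 2
G(9) = mex{2,0,1} = 3
G(10) = mex{3,1,0} = 2
G(11) = mex{2,2,1} = 0
G(12) = mex{0,3,0} = 1
G(13) = mex{1,2,1} = 0
G(14) = mex{0,0,0} = 1
G(15) = mex{1,1,1} = 0
G(16) = mex{0,0,2} = 1
G(17) = mex{1,1,3} = 0
G(18) = mex{0,0,2} = 1
G(19) = mex{1,1,0} = 2
G(20) = mex{2,0,1} = 3
G(21) = mex{3,1,0} = 2
G(22) = mex{2,2,1} = 0
G(23) = mex{0,3,0} = 1
G(24) = mex{1,2,1} = 0
G(25) = mex{0,0,0} = 1
G(26) = mex{1,1,1} = 0
Stack A: G(26) = 0.
Stack B: G(16) = 1.
Combined Grundy value = 0 ⊕ 1 = 1.
A winning move leaves total XOR = 0, i.e. changes one component's Grundy value g to g ⊕ X where X is the current total.
Stack A: need g' = 0⊕1 = 1. Options: 26−1→G=1, 26−3→G=1, 26−8→G=1. Hits: 3.
Stack B: need g' = 1⊕1 = 0. Options: 16−1→G=0, 16−3→G=0, 16−8→G=2. Hits: 2.

5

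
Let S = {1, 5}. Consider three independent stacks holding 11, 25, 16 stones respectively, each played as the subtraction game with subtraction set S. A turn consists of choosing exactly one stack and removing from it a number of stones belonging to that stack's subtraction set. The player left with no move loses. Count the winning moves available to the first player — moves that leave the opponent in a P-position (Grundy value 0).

0

All stacks use S = {1, 5}:
n :  0  1  2  3  4  5  6  7  8  9 10 11 12 13 14 15 16 17 18 19 20 21 22 23 24 25
G :  0  1  0  1  0  1  0  1  0  1  0  1  0  1  0  1  0  1  0  1  0  1  0  1  0  1
Stack A: G(11) = 1.
Stack B: G(25) = 1.
Stack C: G(16) = 0.
Combined Grundy value = 1 ⊕ 1 ⊕ 0 = 0.
A winning move leaves total XOR = 0, i.e. changes one component's Grundy value g to g ⊕ X where X is the current total.
Stack A: target g' = 1⊕0 = 1, but every legal move changes the Grundy value (mex property), so 0 moves.
Stack B: target g' = 1⊕0 = 1, but every legal move changes the Grundy value (mex property), so 0 moves.
Stack C: target g' = 0⊕0 = 0, but every legal move changes the Grundy value (mex property), so 0 moves.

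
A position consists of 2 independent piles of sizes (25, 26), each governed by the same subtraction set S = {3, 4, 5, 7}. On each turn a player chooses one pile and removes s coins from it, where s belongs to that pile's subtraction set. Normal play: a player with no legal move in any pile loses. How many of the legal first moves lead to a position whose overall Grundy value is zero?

2

All piles use S = {3, 4, 5, 7}:
G(0) = 0
G(1) = mex{} = 0
G(2) = mex{} = 0
G(3) = mex{0} = 1
G(4) = mex{0,0} = 1
G(5) = mex{0,0,0} = 1
G(6) = mex{1,0,0} = 2
G(7) = mex{1,1,0,0} = 2
G(8) = mex{1,1,1,0} = 2
G(9) = mex{2,1,1,0} = 3
G(10) = mex{2,2,1,1} = 0
G(11) = mex{2,2,2,1} = 0
G(12) = mex{3,2,2,1} = 0
G(13) = mex{0,3,2,2} = 1
G(14) = mex{0,0,3,2} = 1
G(15) = mex{0,0,0,2} = 1
G(16) = mex{1,0,0,3} = 2
G(17) = mex{1,1,0,0} = 2
G(18) = mex{1,1,1,0} = 2
G(19) = mex{2,1,1,0} = 3
G(20) = mex{2,2,1,1} = 0
G(21) = mex{2,2,2,1} = 0
G(22) = mex{3,2,2,1} = 0
G(23) = mex{0,3,2,2} = 1
G(24) = mex{0,0,3,2} = 1
G(25) = mex{0,0,0,2} = 1
G(26) = mex{1,0,0,3} = 2
Pile A: G(25) = 1.
Pile B: G(26) = 2.
Combined Grundy value = 1 ⊕ 2 = 3.
A winning move leaves total XOR = 0, i.e. changes one component's Grundy value g to g ⊕ X where X is the current total.
Pile A: need g' = 1⊕3 = 2. Options: 25−3→G=0, 25−4→G=0, 25−5→G=0, 25−7→G=2. Hits: 1.
Pile B: need g' = 2⊕3 = 1. Options: 26−3→G=1, 26−4→G=0, 26−5→G=0, 26−7→G=3. Hits: 1.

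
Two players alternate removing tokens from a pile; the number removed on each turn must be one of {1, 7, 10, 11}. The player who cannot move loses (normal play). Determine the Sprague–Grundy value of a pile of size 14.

n :  0  1  2  3  4  5  6  7  8  9 10 11 12 13 14
G :  0  1  0  1  0  1  0  1  0  1  2  3  2  3  2

2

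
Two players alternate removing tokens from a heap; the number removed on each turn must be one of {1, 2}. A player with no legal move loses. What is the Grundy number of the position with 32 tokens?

2

n :  0  1  2  3  4  5  6  7  8  9 10 11 12 13 14 15 16 17 18 19 20 21 22 23 24 25 26 27 28 29 30 31 32
G :  0  1  2  0  1  2  0  1  2  0  1  2  0  1  2  0  1  2  0  1  2  0  1  2  0  1  2  0  1  2  0  1  2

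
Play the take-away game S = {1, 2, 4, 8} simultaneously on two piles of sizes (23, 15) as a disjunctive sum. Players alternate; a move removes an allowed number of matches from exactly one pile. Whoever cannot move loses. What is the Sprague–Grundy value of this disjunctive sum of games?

2

All piles use S = {1, 2, 4, 8}:
G(0) = 0
G(1) = mex{0} = 1
G(2) = mex{1,0} = 2
G(3) = mex{2,1} = 0
G(4) = mex{0,2,0} = 1
G(5) = mex{1,0,1} = 2
G(6) = mex{2,1,2} = 0
G(7) = mex{0,2,0} = 1
G(8) = mex{1,0,1,0} = 2
G(9) = mex{2,1,2,1} = 0
G(10) = mex{0,2,0,2} = 1
G(11) = mex{1,0,1,0} = 2
G(12) = mex{2,1,2,1} = 0
G(13) = mex{0,2,0,2} = 1
G(14) = mex{1,0,1,0} = 2
G(15) = mex{2,1,2,1} = 0
G(16) = mex{0,2,0,2} = 1
G(17) = mex{1,0,1,0} = 2
G(18) = mex{2,1,2,1} = 0
G(19) = mex{0,2,0,2} = 1
G(20) = mex{1,0,1,0} = 2
G(21) = mex{2,1,2,1} = 0
G(22) = mex{0,2,0,2} = 1
G(23) = mex{1,0,1,0} = 2
Pile A: G(23) = 2.
Pile B: G(15) = 0.
Combined Grundy value = 2 ⊕ 0 = 2.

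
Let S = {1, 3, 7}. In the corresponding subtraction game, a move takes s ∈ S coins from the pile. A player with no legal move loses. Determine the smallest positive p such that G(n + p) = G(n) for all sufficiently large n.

G(0) = 0
G(1) = mex{0} = 1
G(2) = mex{1} = 0
G(3) = mex{0,0} = 1
G(4) = mex{1,1} = 0
G(5) = mex{0,0} = 1
G(6) = mex{1,1} = 0
G(7) = mex{0,0,0} = 1
G(8) = mex{1,1,1} = 0
G(9) = mex{0,0,0} = 1
G(10) = mex{1,1,1} = 0
G(11) = mex{0,0,0} = 1
G(12) = mex{1,1,1} = 0
G(13) = mex{0,0,0} = 1
G(14) = mex{1,1,1} = 0
G(n+2) = G(n) holds for n = 0,…,6 (a full window of length max(S) = 7), so the sequence is purely periodic with period 2.

2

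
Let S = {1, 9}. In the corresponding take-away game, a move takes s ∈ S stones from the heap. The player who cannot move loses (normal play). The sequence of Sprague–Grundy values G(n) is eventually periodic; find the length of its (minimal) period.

2

G(0) = 0
G(1) = mex{0} = 1
G(2) = mex{1} = 0
G(3) = mex{0} = 1
G(4) = mex{1} = 0
G(5) = mex{0} = 1
G(6) = mex{1} = 0
G(7) = mex{0} = 1
G(8) = mex{1} = 0
G(9) = mex{0,0} = 1
G(10) = mex{1,1} = 0
G(11) = mex{0,0} = 1
G(12) = mex{1,1} = 0
G(13) = mex{0,0} = 1
G(14) = mex{1,1} = 0
G(n+2) = G(n) holds for n = 0,…,8 (a full window of length max(S) = 9), so the sequence is purely periodic with period 2.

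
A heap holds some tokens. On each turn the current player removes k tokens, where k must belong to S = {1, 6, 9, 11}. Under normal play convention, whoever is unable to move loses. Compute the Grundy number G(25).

1

n :  0  1  2  3  4  5  6  7  8  9 10 11 12 13 14 15 16 17 18 19 20 21 22 23 24 25
G :  0  1  0  1  0  1  2  0  1  2  3  2  0  1  0  1  2  0  1  0  1  2  0  1  0  1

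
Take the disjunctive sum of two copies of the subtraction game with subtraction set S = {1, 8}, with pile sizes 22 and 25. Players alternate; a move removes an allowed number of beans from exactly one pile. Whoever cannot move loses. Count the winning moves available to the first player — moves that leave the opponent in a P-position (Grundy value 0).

All piles use S = {1, 8}:
n :  0  1  2  3  4  5  6  7  8  9 10 11 12 13 14 15 16 17 18 19 20 21 22 23 24 25
G :  0  1  0  1  0  1  0  1  2  0  1  0  1  0  1  0  1  2  0  1  0  1  0  1  0  1
Pile A: G(22) = 0.
Pile B: G(25) = 1.
Combined Grundy value = 0 ⊕ 1 = 1.
A winning move leaves total XOR = 0, i.e. changes one component's Grundy value g to g ⊕ X where X is the current total.
Pile A: need g' = 0⊕1 = 1. Options: 22−1→G=1, 22−8→G=1. Hits: 2.
Pile B: need g' = 1⊕1 = 0. Options: 25−1→G=0, 25−8→G=2. Hits: 1.

3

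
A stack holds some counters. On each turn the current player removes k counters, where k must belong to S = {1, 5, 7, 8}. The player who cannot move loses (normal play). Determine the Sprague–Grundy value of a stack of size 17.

n :  0  1  2  3  4  5  6  7  8  9 10 11 12 13 14 15 16 17
G :  0  1  0  1  0  1  0  1  2  3  2  3  2  3  2  0  1  0

0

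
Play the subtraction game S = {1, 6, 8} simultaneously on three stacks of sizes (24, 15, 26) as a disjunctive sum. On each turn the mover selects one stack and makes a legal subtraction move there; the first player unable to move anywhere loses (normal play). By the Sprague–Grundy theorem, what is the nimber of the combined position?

All stacks use S = {1, 6, 8}:
n :  0  1  2  3  4  5  6  7  8  9 10 11 12 13 14 15 16 17 18 19 20 21 22 23 24 25 26
G :  0  1  0  1  0  1  2  0  1  0  1  0  1  2  0  1  0  1  0  1  2  0  1  0  1  0  1
Stack A: G(24) = 1.
Stack B: G(15) = 1.
Stack C: G(26) = 1.
Combined Grundy value = 1 ⊕ 1 ⊕ 1 = 1.

1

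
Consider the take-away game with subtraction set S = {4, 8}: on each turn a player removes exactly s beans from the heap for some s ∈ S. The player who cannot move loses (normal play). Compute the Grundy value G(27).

n :  0  1  2  3  4  5  6  7  8  9 10 11 12 13 14 15 16 17 18 19 20 21 22 23 24 25 26 27
G :  0  0  0  0  1  1  1  1  2  2  2  2  0  0  0  0  1  1  1  1  2  2  2  2  0  0  0  0

0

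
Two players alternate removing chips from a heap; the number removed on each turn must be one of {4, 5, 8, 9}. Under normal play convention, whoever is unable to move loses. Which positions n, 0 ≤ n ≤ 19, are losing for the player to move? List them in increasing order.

G(0) = 0
G(1) = mex{} = 0
G(2) = mex{} = 0
G(3) = mex{} = 0
G(4) = mex{0} = 1
G(5) = mex{0,0} = 1
G(6) = mex{0,0} = 1
G(7) = mex{0,0} = 1
G(8) = mex{1,0,0} = 2
G(9) = mex{1,1,0,0} = 2
G(10) = mex{1,1,0,0} = 2
G(11) = mex{1,1,0,0} = 2
G(12) = mex{2,1,1,0} = 3
G(13) = mex{2,2,1,1} = 0
G(14) = mex{2,2,1,1} = 0
G(15) = mex{2,2,1,1} = 0
G(16) = mex{3,2,2,1} = 0
G(17) = mex{0,3,2,2} = 1
G(18) = mex{0,0,2,2} = 1
G(19) = mex{0,0,2,2} = 1
P-positions are exactly the n with G(n) = 0.

0, 1, 2, 3, 13, 14, 15, 16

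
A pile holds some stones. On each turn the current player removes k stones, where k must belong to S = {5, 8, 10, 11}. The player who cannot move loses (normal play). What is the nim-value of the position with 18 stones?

G(0) = 0
G(1) = mex{} = 0
G(2) = mex{} = 0
G(3) = mex{} = 0
G(4) = mex{} = 0
G(5) = mex{0} = 1
G(6) = mex{0} = 1
G(7) = mex{0} = 1
G(8) = mex{0,0} = 1
G(9) = mex{0,0} = 1
G(10) = mex{1,0,0} = 2
G(11) = mex{1,0,0,0} = 2
G(12) = mex{1,0,0,0} = 2
G(13) = mex{1,1,0,0} = 2
G(14) = mex{1,1,0,0} = 2
G(15) = mex{2,1,1,0} = 3
G(16) = mex{2,1,1,1} = 0
G(17) = mex{2,1,1,1} = 0
G(18) = mex{2,2,1,1} = 0

0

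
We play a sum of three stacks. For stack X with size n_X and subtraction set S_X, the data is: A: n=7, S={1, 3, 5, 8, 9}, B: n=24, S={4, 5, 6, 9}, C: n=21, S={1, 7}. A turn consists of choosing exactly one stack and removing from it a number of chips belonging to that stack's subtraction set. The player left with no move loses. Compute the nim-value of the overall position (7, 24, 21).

2

Stack A, S = {1, 3, 5, 8, 9}:
G(0) = 0
G(1) = mex{0} = 1
G(2) = mex{1} = 0
G(3) = mex{0,0} = 1
G(4) = mex{1,1} = 0
G(5) = mex{0,0,0} = 1
G(6) = mex{1,1,1} = 0
G(7) = mex{0,0,0} = 1
G_A(7) = 1.
Stack B, S = {4, 5, 6, 9}:
n :  0  1  2  3  4  5  6  7  8  9 10 11 12 13 14 15 16 17 18 19 20 21 22 23 24
G :  0  0  0  0  1  1  1  1  2  2  2  2  3  0  0  0  0  1  1  1  1  2  2  2  2
G_B(24) = 2.
Stack C, S = {1, 7}:
G(0) = 0
G(1) = mex{0} = 1
G(2) = mex{1} = 0
G(3) = mex{0} = 1
G(4) = mex{1} = 0
G(5) = mex{0} = 1
G(6) = mex{1} = 0
G(7) = mex{0,0} = 1
G(8) = mex{1,1} = 0
G(9) = mex{0,0} = 1
G(10) = mex{1,1} = 0
G(11) = mex{0,0} = 1
G(12) = mex{1,1} = 0
G(13) = mex{0,0} = 1
G(14) = mex{1,1} = 0
G(15) = mex{0,0} = 1
G(16) = mex{1,1} = 0
G(17) = mex{0,0} = 1
G(18) = mex{1,1} = 0
G(19) = mex{0,0} = 1
G(20) = mex{1,1} = 0
G(21) = mex{0,0} = 1
G_C(21) = 1.
Combined Grundy value = 1 ⊕ 2 ⊕ 1 = 2.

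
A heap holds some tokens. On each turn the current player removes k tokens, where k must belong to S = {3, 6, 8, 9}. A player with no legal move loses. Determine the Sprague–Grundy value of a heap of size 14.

n :  0  1  2  3  4  5  6  7  8  9 10 11 12 13 14
G :  0  0  0  1  1  1  2  2  2  3  3  3  0  0  0

0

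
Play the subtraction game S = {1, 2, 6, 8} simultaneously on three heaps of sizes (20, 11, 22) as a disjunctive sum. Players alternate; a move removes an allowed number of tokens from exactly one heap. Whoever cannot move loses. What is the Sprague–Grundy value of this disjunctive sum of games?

All heaps use S = {1, 2, 6, 8}:
n :  0  1  2  3  4  5  6  7  8  9 10 11 12 13 14 15 16 17 18 19 20 21 22
G :  0  1  2  0  1  2  3  0  1  2  0  1  2  3  0  1  2  0  1  2  3  0  1
Heap A: G(20) = 3.
Heap B: G(11) = 1.
Heap C: G(22) = 1.
Combined Grundy value = 3 ⊕ 1 ⊕ 1 = 3.

3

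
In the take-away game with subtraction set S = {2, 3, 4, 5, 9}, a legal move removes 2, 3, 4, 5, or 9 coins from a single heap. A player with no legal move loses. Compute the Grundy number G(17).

G(0) = 0
G(1) = mex{} = 0
G(2) = mex{0} = 1
G(3) = mex{0,0} = 1
G(4) = mex{1,0,0} = 2
G(5) = mex{1,1,0,0} = 2
G(6) = mex{2,1,1,0} = 3
G(7) = mex{2,2,1,1} = 0
G(8) = mex{3,2,2,1} = 0
G(9) = mex{0,3,2,2,0} = 1
G(10) = mex{0,0,3,2,0} = 1
G(11) = mex{1,0,0,3,1} = 2
G(12) = mex{1,1,0,0,1} = 2
G(13) = mex{2,1,1,0,2} = 3
G(14) = mex{2,2,1,1,2} = 0
G(15) = mex{3,2,2,1,3} = 0
G(16) = mex{0,3,2,2,0} = 1
G(17) = mex{0,0,3,2,0} = 1

1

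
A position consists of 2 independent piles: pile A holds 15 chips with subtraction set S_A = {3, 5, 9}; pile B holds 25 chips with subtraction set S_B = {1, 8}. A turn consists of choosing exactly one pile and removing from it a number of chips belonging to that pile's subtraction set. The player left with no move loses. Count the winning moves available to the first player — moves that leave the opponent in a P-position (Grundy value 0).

0

Pile A, S = {3, 5, 9}:
n :  0  1  2  3  4  5  6  7  8  9 10 11 12 13 14 15
G :  0  0  0  1  1  1  2  2  0  3  3  1  0  2  0  1
G_A(15) = 1.
Pile B, S = {1, 8}:
n :  0  1  2  3  4  5  6  7  8  9 10 11 12 13 14 15 16 17 18 19 20 21 22 23 24 25
G :  0  1  0  1  0  1  0  1  2  0  1  0  1  0  1  0  1  2  0  1  0  1  0  1  0  1
G_B(25) = 1.
Combined Grundy value = 1 ⊕ 1 = 0.
A winning move leaves total XOR = 0, i.e. changes one component's Grundy value g to g ⊕ X where X is the current total.
Pile A: target g' = 1⊕0 = 1, but every legal move changes the Grundy value (mex property), so 0 moves.
Pile B: target g' = 1⊕0 = 1, but every legal move changes the Grundy value (mex property), so 0 moves.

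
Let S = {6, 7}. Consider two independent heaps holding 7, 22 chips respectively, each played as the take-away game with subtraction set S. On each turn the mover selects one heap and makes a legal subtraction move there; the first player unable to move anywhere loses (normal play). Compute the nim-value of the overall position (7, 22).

All heaps use S = {6, 7}:
G(0) = 0
G(1) = mex{} = 0
G(2) = mex{} = 0
G(3) = mex{} = 0
G(4) = mex{} = 0
G(5) = mex{} = 0
G(6) = mex{0} = 1
G(7) = mex{0,0} = 1
G(8) = mex{0,0} = 1
G(9) = mex{0,0} = 1
G(10) = mex{0,0} = 1
G(11) = mex{0,0} = 1
G(12) = mex{1,0} = 2
G(13) = mex{1,1} = 0
G(14) = mex{1,1} = 0
G(15) = mex{1,1} = 0
G(16) = mex{1,1} = 0
G(17) = mex{1,1} = 0
G(18) = mex{2,1} = 0
G(19) = mex{0,2} = 1
G(20) = mex{0,0} = 1
G(21) = mex{0,0} = 1
G(22) = mex{0,0} = 1
Heap A: G(7) = 1.
Heap B: G(22) = 1.
Combined Grundy value = 1 ⊕ 1 = 0.

0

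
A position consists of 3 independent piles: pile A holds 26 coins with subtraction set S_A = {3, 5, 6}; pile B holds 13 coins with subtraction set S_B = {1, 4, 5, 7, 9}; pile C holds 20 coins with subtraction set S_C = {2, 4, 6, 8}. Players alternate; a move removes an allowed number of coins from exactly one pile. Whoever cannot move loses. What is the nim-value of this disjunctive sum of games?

1

Pile A, S = {3, 5, 6}:
n :  0  1  2  3  4  5  6  7  8  9 10 11 12 13 14 15 16 17 18 19 20 21 22 23 24 25 26
G :  0  0  0  1  1  1  2  2  2  0  0  0  1  1  1  2  2  2  0  0  0  1  1  1  2  2  2
G_A(26) = 2.
Pile B, S = {1, 4, 5, 7, 9}:
n :  0  1  2  3  4  5  6  7  8  9 10 11 12 13
G :  0  1  0  1  2  3  2  3  0  1  0  1  2  3
G_B(13) = 3.
Pile C, S = {2, 4, 6, 8}:
G(0) = 0
G(1) = mex{} = 0
G(2) = mex{0} = 1
G(3) = mex{0} = 1
G(4) = mex{1,0} = 2
G(5) = mex{1,0} = 2
G(6) = mex{2,1,0} = 3
G(7) = mex{2,1,0} = 3
G(8) = mex{3,2,1,0} = 4
G(9) = mex{3,2,1,0} = 4
G(10) = mex{4,3,2,1} = 0
G(11) = mex{4,3,2,1} = 0
G(12) = mex{0,4,3,2} = 1
G(13) = mex{0,4,3,2} = 1
G(14) = mex{1,0,4,3} = 2
G(15) = mex{1,0,4,3} = 2
G(16) = mex{2,1,0,4} = 3
G(17) = mex{2,1,0,4} = 3
G(18) = mex{3,2,1,0} = 4
G(19) = mex{3,2,1,0} = 4
G(20) = mex{4,3,2,1} = 0
G_C(20) = 0.
Combined Grundy value = 2 ⊕ 3 ⊕ 0 = 1.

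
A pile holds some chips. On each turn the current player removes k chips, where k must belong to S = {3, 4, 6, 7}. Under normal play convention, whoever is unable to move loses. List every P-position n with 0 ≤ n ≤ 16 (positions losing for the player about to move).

G(0) = 0
G(1) = mex{} = 0
G(2) = mex{} = 0
G(3) = mex{0} = 1
G(4) = mex{0,0} = 1
G(5) = mex{0,0} = 1
G(6) = mex{1,0,0} = 2
G(7) = mex{1,1,0,0} = 2
G(8) = mex{1,1,0,0} = 2
G(9) = mex{2,1,1,0} = 3
G(10) = mex{2,2,1,1} = 0
G(11) = mex{2,2,1,1} = 0
G(12) = mex{3,2,2,1} = 0
G(13) = mex{0,3,2,2} = 1
G(14) = mex{0,0,2,2} = 1
G(15) = mex{0,0,3,2} = 1
G(16) = mex{1,0,0,3} = 2
P-positions are exactly the n with G(n) = 0.

0, 1, 2, 10, 11, 12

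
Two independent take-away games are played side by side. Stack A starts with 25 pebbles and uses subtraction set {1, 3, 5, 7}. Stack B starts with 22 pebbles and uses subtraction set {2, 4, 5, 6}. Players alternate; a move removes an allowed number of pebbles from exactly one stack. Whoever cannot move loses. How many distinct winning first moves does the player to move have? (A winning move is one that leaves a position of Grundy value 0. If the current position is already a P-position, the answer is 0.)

1

Stack A, S = {1, 3, 5, 7}:
n :  0  1  2  3  4  5  6  7  8  9 10 11 12 13 14 15 16 17 18 19 20 21 22 23 24 25
G :  0  1  0  1  0  1  0  1  0  1  0  1  0  1  0  1  0  1  0  1  0  1  0  1  0  1
G_A(25) = 1.
Stack B, S = {2, 4, 5, 6}:
G(0) = 0
G(1) = mex{} = 0
G(2) = mex{0} = 1
G(3) = mex{0} = 1
G(4) = mex{1,0} = 2
G(5) = mex{1,0,0} = 2
G(6) = mex{2,1,0,0} = 3
G(7) = mex{2,1,1,0} = 3
G(8) = mex{3,2,1,1} = 0
G(9) = mex{3,2,2,1} = 0
G(10) = mex{0,3,2,2} = 1
G(11) = mex{0,3,3,2} = 1
G(12) = mex{1,0,3,3} = 2
G(13) = mex{1,0,0,3} = 2
G(14) = mex{2,1,0,0} = 3
G(15) = mex{2,1,1,0} = 3
G(16) = mex{3,2,1,1} = 0
G(17) = mex{3,2,2,1} = 0
G(18) = mex{0,3,2,2} = 1
G(19) = mex{0,3,3,2} = 1
G(20) = mex{1,0,3,3} = 2
G(21) = mex{1,0,0,3} = 2
G(22) = mex{2,1,0,0} = 3
G_B(22) = 3.
Combined Grundy value = 1 ⊕ 3 = 2.
A winning move leaves total XOR = 0, i.e. changes one component's Grundy value g to g ⊕ X where X is the current total.
Stack A: need g' = 1⊕2 = 3. Options: 25−1→G=0, 25−3→G=0, 25−5→G=0, 25−7→G=0. Hits: 0.
Stack B: need g' = 3⊕2 = 1. Options: 22−2→G=2, 22−4→G=1, 22−5→G=0, 22−6→G=0. Hits: 1.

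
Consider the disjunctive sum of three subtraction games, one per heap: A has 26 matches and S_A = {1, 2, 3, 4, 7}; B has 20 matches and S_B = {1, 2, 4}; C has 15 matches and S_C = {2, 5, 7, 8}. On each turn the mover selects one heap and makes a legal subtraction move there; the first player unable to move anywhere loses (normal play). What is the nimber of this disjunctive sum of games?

Heap A, S = {1, 2, 3, 4, 7}:
n :  0  1  2  3  4  5  6  7  8  9 10 11 12 13 14 15 16 17 18 19 20 21 22 23 24 25 26
G :  0  1  2  3  4  0  1  2  3  4  0  1  2  3  4  0  1  2  3  4  0  1  2  3  4  0  1
G_A(26) = 1.
Heap B, S = {1, 2, 4}:
n :  0  1  2  3  4  5  6  7  8  9 10 11 12 13 14 15 16 17 18 19 20
G :  0  1  2  0  1  2  0  1  2  0  1  2  0  1  2  0  1  2  0  1  2
G_B(20) = 2.
Heap C, S = {2, 5, 7, 8}:
G(0) = 0
G(1) = mex{} = 0
G(2) = mex{0} = 1
G(3) = mex{0} = 1
G(4) = mex{1} = 0
G(5) = mex{1,0} = 2
G(6) = mex{0,0} = 1
G(7) = mex{2,1,0} = 3
G(8) = mex{1,1,0,0} = 2
G(9) = mex{3,0,1,0} = 2
G(10) = mex{2,2,1,1} = 0
G(11) = mex{2,1,0,1} = 3
G(12) = mex{0,3,2,0} = 1
G(13) = mex{3,2,1,2} = 0
G(14) = mex{1,2,3,1} = 0
G(15) = mex{0,0,2,3} = 1
G_C(15) = 1.
Combined Grundy value = 1 ⊕ 2 ⊕ 1 = 2.

2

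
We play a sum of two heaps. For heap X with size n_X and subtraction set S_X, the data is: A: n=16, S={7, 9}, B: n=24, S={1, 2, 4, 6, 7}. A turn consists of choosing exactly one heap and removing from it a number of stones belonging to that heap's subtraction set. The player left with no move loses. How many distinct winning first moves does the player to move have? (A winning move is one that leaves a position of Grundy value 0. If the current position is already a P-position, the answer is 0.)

0

Heap A, S = {7, 9}:
G(0) = 0
G(1) = mex{} = 0
G(2) = mex{} = 0
G(3) = mex{} = 0
G(4) = mex{} = 0
G(5) = mex{} = 0
G(6) = mex{} = 0
G(7) = mex{0} = 1
G(8) = mex{0} = 1
G(9) = mex{0,0} = 1
G(10) = mex{0,0} = 1
G(11) = mex{0,0} = 1
G(12) = mex{0,0} = 1
G(13) = mex{0,0} = 1
G(14) = mex{1,0} = 2
G(15) = mex{1,0} = 2
G(16) = mex{1,1} = 0
G_A(16) = 0.
Heap B, S = {1, 2, 4, 6, 7}:
G(0) = 0
G(1) = mex{0} = 1
G(2) = mex{1,0} = 2
G(3) = mex{2,1} = 0
G(4) = mex{0,2,0} = 1
G(5) = mex{1,0,1} = 2
G(6) = mex{2,1,2,0} = 3
G(7) = mex{3,2,0,1,0} = 4
G(8) = mex{4,3,1,2,1} = 0
G(9) = mex{0,4,2,0,2} = 1
G(10) = mex{1,0,3,1,0} = 2
G(11) = mex{2,1,4,2,1} = 0
G(12) = mex{0,2,0,3,2} = 1
G(13) = mex{1,0,1,4,3} = 2
G(14) = mex{2,1,2,0,4} = 3
G(15) = mex{3,2,0,1,0} = 4
G(16) = mex{4,3,1,2,1} = 0
G(17) = mex{0,4,2,0,2} = 1
G(18) = mex{1,0,3,1,0} = 2
G(19) = mex{2,1,4,2,1} = 0
G(20) = mex{0,2,0,3,2} = 1
G(21) = mex{1,0,1,4,3} = 2
G(22) = mex{2,1,2,0,4} = 3
G(23) = mex{3,2,0,1,0} = 4
G(24) = mex{4,3,1,2,1} = 0
G_B(24) = 0.
Combined Grundy value = 0 ⊕ 0 = 0.
A winning move leaves total XOR = 0, i.e. changes one component's Grundy value g to g ⊕ X where X is the current total.
Heap A: target g' = 0⊕0 = 0, but every legal move changes the Grundy value (mex property), so 0 moves.
Heap B: target g' = 0⊕0 = 0, but every legal move changes the Grundy value (mex property), so 0 moves.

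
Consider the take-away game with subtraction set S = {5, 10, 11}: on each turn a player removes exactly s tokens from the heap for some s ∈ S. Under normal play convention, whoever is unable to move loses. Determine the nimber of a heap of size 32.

0

n :  0  1  2  3  4  5  6  7  8  9 10 11 12 13 14 15 16 17 18 19 20 21 22 23 24 25 26 27 28 29 30 31 32
G :  0  0  0  0  0  1  1  1  1  1  2  2  2  2  2  3  0  0  0  0  0  1  1  1  1  1  2  2  2  2  2  3  0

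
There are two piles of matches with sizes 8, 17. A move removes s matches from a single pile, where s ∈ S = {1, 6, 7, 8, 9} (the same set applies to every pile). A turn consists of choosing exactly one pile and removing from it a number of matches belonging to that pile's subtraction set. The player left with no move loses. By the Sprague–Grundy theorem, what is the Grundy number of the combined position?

3

All piles use S = {1, 6, 7, 8, 9}:
G(0) = 0
G(1) = mex{0} = 1
G(2) = mex{1} = 0
G(3) = mex{0} = 1
G(4) = mex{1} = 0
G(5) = mex{0} = 1
G(6) = mex{1,0} = 2
G(7) = mex{2,1,0} = 3
G(8) = mex{3,0,1,0} = 2
G(9) = mex{2,1,0,1,0} = 3
G(10) = mex{3,0,1,0,1} = 2
G(11) = mex{2,1,0,1,0} = 3
G(12) = mex{3,2,1,0,1} = 4
G(13) = mex{4,3,2,1,0} = 5
G(14) = mex{5,2,3,2,1} = 0
G(15) = mex{0,3,2,3,2} = 1
G(16) = mex{1,2,3,2,3} = 0
G(17) = mex{0,3,2,3,2} = 1
Pile A: G(8) = 2.
Pile B: G(17) = 1.
Combined Grundy value = 2 ⊕ 1 = 3.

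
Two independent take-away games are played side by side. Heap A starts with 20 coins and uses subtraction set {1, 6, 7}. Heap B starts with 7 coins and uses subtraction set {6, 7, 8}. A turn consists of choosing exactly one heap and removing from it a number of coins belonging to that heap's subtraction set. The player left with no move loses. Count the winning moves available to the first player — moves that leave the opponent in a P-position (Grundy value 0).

1

Heap A, S = {1, 6, 7}:
G(0) = 0
G(1) = mex{0} = 1
G(2) = mex{1} = 0
G(3) = mex{0} = 1
G(4) = mex{1} = 0
G(5) = mex{0} = 1
G(6) = mex{1,0} = 2
G(7) = mex{2,1,0} = 3
G(8) = mex{3,0,1} = 2
G(9) = mex{2,1,0} = 3
G(10) = mex{3,0,1} = 2
G(11) = mex{2,1,0} = 3
G(12) = mex{3,2,1} = 0
G(13) = mex{0,3,2} = 1
G(14) = mex{1,2,3} = 0
G(15) = mex{0,3,2} = 1
G(16) = mex{1,2,3} = 0
G(17) = mex{0,3,2} = 1
G(18) = mex{1,0,3} = 2
G(19) = mex{2,1,0} = 3
G(20) = mex{3,0,1} = 2
G_A(20) = 2.
Heap B, S = {6, 7, 8}:
n : 0 1 2 3 4 5 6 7
G : 0 0 0 0 0 0 1 1
G_B(7) = 1.
Combined Grundy value = 2 ⊕ 1 = 3.
A winning move leaves total XOR = 0, i.e. changes one component's Grundy value g to g ⊕ X where X is the current total.
Heap A: need g' = 2⊕3 = 1. Options: 20−1→G=3, 20−6→G=0, 20−7→G=1. Hits: 1.
Heap B: need g' = 1⊕3 = 2. Options: 7−6→G=0, 7−7→G=0. Hits: 0.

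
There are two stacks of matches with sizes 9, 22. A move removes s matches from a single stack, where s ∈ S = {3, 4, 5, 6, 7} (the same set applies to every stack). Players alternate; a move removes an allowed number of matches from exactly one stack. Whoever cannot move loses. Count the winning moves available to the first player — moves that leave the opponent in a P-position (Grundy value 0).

2

All stacks use S = {3, 4, 5, 6, 7}:
n :  0  1  2  3  4  5  6  7  8  9 10 11 12 13 14 15 16 17 18 19 20 21 22
G :  0  0  0  1  1  1  2  2  2  3  0  0  0  1  1  1  2  2  2  3  0  0  0
Stack A: G(9) = 3.
Stack B: G(22) = 0.
Combined Grundy value = 3 ⊕ 0 = 3.
A winning move leaves total XOR = 0, i.e. changes one component's Grundy value g to g ⊕ X where X is the current total.
Stack A: need g' = 3⊕3 = 0. Options: 9−3→G=2, 9−4→G=1, 9−5→G=1, 9−6→G=1, 9−7→G=0. Hits: 1.
Stack B: need g' = 0⊕3 = 3. Options: 22−3→G=3, 22−4→G=2, 22−5→G=2, 22−6→G=2, 22−7→G=1. Hits: 1.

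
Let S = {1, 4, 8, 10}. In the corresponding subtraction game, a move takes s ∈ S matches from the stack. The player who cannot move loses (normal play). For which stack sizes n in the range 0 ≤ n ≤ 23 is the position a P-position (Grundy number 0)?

0, 2, 5, 7, 14, 16, 19, 21

G(0) = 0
G(1) = mex{0} = 1
G(2) = mex{1} = 0
G(3) = mex{0} = 1
G(4) = mex{1,0} = 2
G(5) = mex{2,1} = 0
G(6) = mex{0,0} = 1
G(7) = mex{1,1} = 0
G(8) = mex{0,2,0} = 1
G(9) = mex{1,0,1} = 2
G(10) = mex{2,1,0,0} = 3
G(11) = mex{3,0,1,1} = 2
G(12) = mex{2,1,2,0} = 3
G(13) = mex{3,2,0,1} = 4
G(14) = mex{4,3,1,2} = 0
G(15) = mex{0,2,0,0} = 1
G(16) = mex{1,3,1,1} = 0
G(17) = mex{0,4,2,0} = 1
G(18) = mex{1,0,3,1} = 2
G(19) = mex{2,1,2,2} = 0
G(20) = mex{0,0,3,3} = 1
G(21) = mex{1,1,4,2} = 0
G(22) = mex{0,2,0,3} = 1
G(23) = mex{1,0,1,4} = 2
P-positions are exactly the n with G(n) = 0.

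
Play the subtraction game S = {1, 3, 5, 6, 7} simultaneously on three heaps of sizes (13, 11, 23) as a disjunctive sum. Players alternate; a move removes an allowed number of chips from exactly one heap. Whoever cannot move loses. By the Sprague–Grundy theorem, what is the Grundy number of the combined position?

All heaps use S = {1, 3, 5, 6, 7}:
n :  0  1  2  3  4  5  6  7  8  9 10 11 12 13 14 15 16 17 18 19 20 21 22 23
G :  0  1  0  1  0  1  2  3  2  3  2  3  0  1  0  1  0  1  2  3  2  3  2  3
Heap A: G(13) = 1.
Heap B: G(11) = 3.
Heap C: G(23) = 3.
Combined Grundy value = 1 ⊕ 3 ⊕ 3 = 1.

1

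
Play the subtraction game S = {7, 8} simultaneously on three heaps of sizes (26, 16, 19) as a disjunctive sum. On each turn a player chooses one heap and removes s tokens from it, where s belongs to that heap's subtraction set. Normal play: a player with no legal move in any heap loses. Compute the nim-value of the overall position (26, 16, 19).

All heaps use S = {7, 8}:
n :  0  1  2  3  4  5  6  7  8  9 10 11 12 13 14 15 16 17 18 19 20 21 22 23 24 25 26
G :  0  0  0  0  0  0  0  1  1  1  1  1  1  1  2  0  0  0  0  0  0  0  1  1  1  1  1
Heap A: G(26) = 1.
Heap B: G(16) = 0.
Heap C: G(19) = 0.
Combined Grundy value = 1 ⊕ 0 ⊕ 0 = 1.

1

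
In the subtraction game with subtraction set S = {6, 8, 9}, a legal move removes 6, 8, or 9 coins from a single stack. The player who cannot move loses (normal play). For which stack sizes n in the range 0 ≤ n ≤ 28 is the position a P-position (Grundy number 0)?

n :  0  1  2  3  4  5  6  7  8  9 10 11 12 13 14 15 16 17 18 19 20 21 22 23 24 25 26 27 28
G :  0  0  0  0  0  0  1  1  1  1  1  1  2  2  2  0  0  0  0  0  0  1  1  1  1  1  1  2  2
P-positions are exactly the n with G(n) = 0.

0, 1, 2, 3, 4, 5, 15, 16, 17, 18, 19, 20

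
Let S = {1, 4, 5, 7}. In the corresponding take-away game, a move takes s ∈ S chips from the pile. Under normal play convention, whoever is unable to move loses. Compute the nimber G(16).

n :  0  1  2  3  4  5  6  7  8  9 10 11 12 13 14 15 16
G :  0  1  0  1  2  3  2  3  0  1  0  1  2  3  2  3  0

0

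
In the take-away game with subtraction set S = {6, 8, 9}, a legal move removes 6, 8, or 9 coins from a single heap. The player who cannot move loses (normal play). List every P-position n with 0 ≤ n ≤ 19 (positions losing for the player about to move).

0, 1, 2, 3, 4, 5, 15, 16, 17, 18, 19

G(0) = 0
G(1) = mex{} = 0
G(2) = mex{} = 0
G(3) = mex{} = 0
G(4) = mex{} = 0
G(5) = mex{} = 0
G(6) = mex{0} = 1
G(7) = mex{0} = 1
G(8) = mex{0,0} = 1
G(9) = mex{0,0,0} = 1
G(10) = mex{0,0,0} = 1
G(11) = mex{0,0,0} = 1
G(12) = mex{1,0,0} = 2
G(13) = mex{1,0,0} = 2
G(14) = mex{1,1,0} = 2
G(15) = mex{1,1,1} = 0
G(16) = mex{1,1,1} = 0
G(17) = mex{1,1,1} = 0
G(18) = mex{2,1,1} = 0
G(19) = mex{2,1,1} = 0
P-positions are exactly the n with G(n) = 0.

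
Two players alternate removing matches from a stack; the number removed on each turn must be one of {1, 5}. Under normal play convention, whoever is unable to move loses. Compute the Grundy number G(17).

n :  0  1  2  3  4  5  6  7  8  9 10 11 12 13 14 15 16 17
G :  0  1  0  1  0  1  0  1  0  1  0  1  0  1  0  1  0  1

1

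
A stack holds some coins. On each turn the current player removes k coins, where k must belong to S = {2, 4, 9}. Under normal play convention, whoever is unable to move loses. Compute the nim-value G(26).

1

n :  0  1  2  3  4  5  6  7  8  9 10 11 12 13 14 15 16 17 18 19 20 21 22 23 24 25 26
G :  0  0  1  1  2  2  0  0  1  1  2  2  0  0  1  1  2  2  0  0  1  1  2  2  0  0  1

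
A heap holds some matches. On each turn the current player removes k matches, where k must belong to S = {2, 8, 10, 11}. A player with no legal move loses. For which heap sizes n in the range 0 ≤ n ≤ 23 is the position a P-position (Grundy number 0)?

n :  0  1  2  3  4  5  6  7  8  9 10 11 12 13 14 15 16 17 18 19 20 21 22 23
G :  0  0  1  1  0  0  1  1  2  2  3  3  2  2  3  3  4  0  0  1  1  0  0  1
P-positions are exactly the n with G(n) = 0.

0, 1, 4, 5, 17, 18, 21, 22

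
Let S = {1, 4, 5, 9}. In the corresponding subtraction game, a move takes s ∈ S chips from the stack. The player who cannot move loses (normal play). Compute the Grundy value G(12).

2

G(0) = 0
G(1) = mex{0} = 1
G(2) = mex{1} = 0
G(3) = mex{0} = 1
G(4) = mex{1,0} = 2
G(5) = mex{2,1,0} = 3
G(6) = mex{3,0,1} = 2
G(7) = mex{2,1,0} = 3
G(8) = mex{3,2,1} = 0
G(9) = mex{0,3,2,0} = 1
G(10) = mex{1,2,3,1} = 0
G(11) = mex{0,3,2,0} = 1
G(12) = mex{1,0,3,1} = 2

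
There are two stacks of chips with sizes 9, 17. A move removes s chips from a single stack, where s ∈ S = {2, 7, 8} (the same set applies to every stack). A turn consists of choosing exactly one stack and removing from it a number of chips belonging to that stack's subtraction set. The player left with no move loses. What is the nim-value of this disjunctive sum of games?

3

All stacks use S = {2, 7, 8}:
n :  0  1  2  3  4  5  6  7  8  9 10 11 12 13 14 15 16 17
G :  0  0  1  1  0  0  1  1  2  2  0  3  1  2  0  0  1  1
Stack A: G(9) = 2.
Stack B: G(17) = 1.
Combined Grundy value = 2 ⊕ 1 = 3.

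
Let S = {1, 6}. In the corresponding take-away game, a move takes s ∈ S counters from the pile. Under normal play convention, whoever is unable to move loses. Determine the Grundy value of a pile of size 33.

G(0) = 0
G(1) = mex{0} = 1
G(2) = mex{1} = 0
G(3) = mex{0} = 1
G(4) = mex{1} = 0
G(5) = mex{0} = 1
G(6) = mex{1,0} = 2
G(7) = mex{2,1} = 0
G(8) = mex{0,0} = 1
G(9) = mex{1,1} = 0
G(10) = mex{0,0} = 1
G(11) = mex{1,1} = 0
G(12) = mex{0,2} = 1
G(13) = mex{1,0} = 2
G(14) = mex{2,1} = 0
G(15) = mex{0,0} = 1
G(16) = mex{1,1} = 0
G(17) = mex{0,0} = 1
G(18) = mex{1,1} = 0
G(19) = mex{0,2} = 1
G(20) = mex{1,0} = 2
G(21) = mex{2,1} = 0
G(22) = mex{0,0} = 1
G(23) = mex{1,1} = 0
G(24) = mex{0,0} = 1
G(25) = mex{1,1} = 0
G(26) = mex{0,2} = 1
G(27) = mex{1,0} = 2
G(28) = mex{2,1} = 0
G(29) = mex{0,0} = 1
G(30) = mex{1,1} = 0
G(31) = mex{0,0} = 1
G(32) = mex{1,1} = 0
G(33) = mex{0,2} = 1

1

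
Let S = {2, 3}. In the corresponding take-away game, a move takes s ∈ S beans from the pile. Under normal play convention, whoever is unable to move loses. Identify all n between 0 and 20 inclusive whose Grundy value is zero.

0, 1, 5, 6, 10, 11, 15, 16, 20

G(0) = 0
G(1) = mex{} = 0
G(2) = mex{0} = 1
G(3) = mex{0,0} = 1
G(4) = mex{1,0} = 2
G(5) = mex{1,1} = 0
G(6) = mex{2,1} = 0
G(7) = mex{0,2} = 1
G(8) = mex{0,0} = 1
G(9) = mex{1,0} = 2
G(10) = mex{1,1} = 0
G(11) = mex{2,1} = 0
G(12) = mex{0,2} = 1
G(13) = mex{0,0} = 1
G(14) = mex{1,0} = 2
G(15) = mex{1,1} = 0
G(16) = mex{2,1} = 0
G(17) = mex{0,2} = 1
G(18) = mex{0,0} = 1
G(19) = mex{1,0} = 2
G(20) = mex{1,1} = 0
P-positions are exactly the n with G(n) = 0.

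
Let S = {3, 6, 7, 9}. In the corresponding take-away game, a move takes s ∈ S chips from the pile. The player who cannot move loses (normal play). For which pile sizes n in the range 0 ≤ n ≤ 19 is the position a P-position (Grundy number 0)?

G(0) = 0
G(1) = mex{} = 0
G(2) = mex{} = 0
G(3) = mex{0} = 1
G(4) = mex{0} = 1
G(5) = mex{0} = 1
G(6) = mex{1,0} = 2
G(7) = mex{1,0,0} = 2
G(8) = mex{1,0,0} = 2
G(9) = mex{2,1,0,0} = 3
G(10) = mex{2,1,1,0} = 3
G(11) = mex{2,1,1,0} = 3
G(12) = mex{3,2,1,1} = 0
G(13) = mex{3,2,2,1} = 0
G(14) = mex{3,2,2,1} = 0
G(15) = mex{0,3,2,2} = 1
G(16) = mex{0,3,3,2} = 1
G(17) = mex{0,3,3,2} = 1
G(18) = mex{1,0,3,3} = 2
G(19) = mex{1,0,0,3} = 2
P-positions are exactly the n with G(n) = 0.

0, 1, 2, 12, 13, 14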